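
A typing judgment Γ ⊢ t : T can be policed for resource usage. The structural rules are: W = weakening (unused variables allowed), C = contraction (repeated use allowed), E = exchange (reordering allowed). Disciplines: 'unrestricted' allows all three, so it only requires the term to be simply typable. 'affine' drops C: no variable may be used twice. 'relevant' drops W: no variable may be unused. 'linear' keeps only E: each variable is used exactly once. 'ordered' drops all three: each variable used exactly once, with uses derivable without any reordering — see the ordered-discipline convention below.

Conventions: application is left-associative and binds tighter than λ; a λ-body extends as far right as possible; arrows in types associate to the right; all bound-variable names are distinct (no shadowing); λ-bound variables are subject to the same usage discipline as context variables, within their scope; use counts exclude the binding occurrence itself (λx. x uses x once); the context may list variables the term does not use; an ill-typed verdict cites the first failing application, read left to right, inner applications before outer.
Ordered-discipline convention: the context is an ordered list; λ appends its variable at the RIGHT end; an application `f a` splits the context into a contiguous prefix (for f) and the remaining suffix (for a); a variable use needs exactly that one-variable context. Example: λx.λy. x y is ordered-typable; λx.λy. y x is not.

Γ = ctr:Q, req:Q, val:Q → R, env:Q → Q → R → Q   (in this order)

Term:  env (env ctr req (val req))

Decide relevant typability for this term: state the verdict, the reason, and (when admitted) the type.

yes — every one of ctr, req, val, env appears; term : Q → R → Q
use counts: ctr ×1; req ×2; val ×1; env ×2
order of uses: env, env, ctr, req, val, req
typing: well-typed at Q → R → Q
all disciplines: ordered ✗ | linear ✗ | affine ✗ | relevant ✓ | unrestricted ✓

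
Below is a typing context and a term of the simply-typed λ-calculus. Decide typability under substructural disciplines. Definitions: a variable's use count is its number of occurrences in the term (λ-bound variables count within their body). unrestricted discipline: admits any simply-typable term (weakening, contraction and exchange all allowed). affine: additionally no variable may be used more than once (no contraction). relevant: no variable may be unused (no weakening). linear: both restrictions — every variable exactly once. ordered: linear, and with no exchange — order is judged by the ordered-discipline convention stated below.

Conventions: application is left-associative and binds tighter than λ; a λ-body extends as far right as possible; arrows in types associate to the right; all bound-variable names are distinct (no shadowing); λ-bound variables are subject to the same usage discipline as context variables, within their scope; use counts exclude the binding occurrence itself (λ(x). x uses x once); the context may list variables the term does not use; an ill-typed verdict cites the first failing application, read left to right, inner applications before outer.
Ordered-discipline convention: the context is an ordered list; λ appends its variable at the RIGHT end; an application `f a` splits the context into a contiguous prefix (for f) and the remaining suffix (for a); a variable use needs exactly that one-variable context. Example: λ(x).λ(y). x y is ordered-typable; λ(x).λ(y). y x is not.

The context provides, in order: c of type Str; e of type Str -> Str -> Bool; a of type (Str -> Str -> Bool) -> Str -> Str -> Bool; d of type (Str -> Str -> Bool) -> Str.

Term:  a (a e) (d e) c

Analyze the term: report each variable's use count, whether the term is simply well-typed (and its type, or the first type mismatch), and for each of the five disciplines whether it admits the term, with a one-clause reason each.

use counts: c=1; e=2; a=2; d=1
use order (left to right): a, a, e, d, e, c
typing: well-typed at Bool
ordered: ✗, uses contraction: e ×2, a ×2
linear: ✗, uses contraction: e ×2, a ×2
affine: ✗, uses contraction: e ×2, a ×2
relevant: ✓, every one of c, e, a, d appears
unrestricted: ✓, typability at Bool is all that's needed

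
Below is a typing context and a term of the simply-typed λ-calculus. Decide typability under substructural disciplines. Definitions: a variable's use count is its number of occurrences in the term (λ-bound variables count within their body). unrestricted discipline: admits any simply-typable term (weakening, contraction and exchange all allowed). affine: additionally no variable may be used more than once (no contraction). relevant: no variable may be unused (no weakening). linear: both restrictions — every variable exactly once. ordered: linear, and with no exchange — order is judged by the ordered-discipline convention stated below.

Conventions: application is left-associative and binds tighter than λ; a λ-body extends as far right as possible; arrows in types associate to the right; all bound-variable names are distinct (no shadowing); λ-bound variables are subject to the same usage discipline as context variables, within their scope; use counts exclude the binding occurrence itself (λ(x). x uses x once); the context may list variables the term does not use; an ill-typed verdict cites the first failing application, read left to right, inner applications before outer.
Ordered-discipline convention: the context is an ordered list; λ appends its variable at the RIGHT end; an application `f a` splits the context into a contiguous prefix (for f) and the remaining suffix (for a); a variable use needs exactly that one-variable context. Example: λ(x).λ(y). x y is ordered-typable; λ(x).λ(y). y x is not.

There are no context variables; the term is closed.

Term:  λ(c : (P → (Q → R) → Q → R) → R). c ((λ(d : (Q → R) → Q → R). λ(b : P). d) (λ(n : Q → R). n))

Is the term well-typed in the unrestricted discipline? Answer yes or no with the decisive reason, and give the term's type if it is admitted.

yes — typability at ((P → (Q → R) → Q → R) → R) → R is all that's needed; term : ((P → (Q → R) → Q → R) → R) → R
variable uses: c (λ-bound): 1, d (λ-bound): 1, b (λ-bound): 0, n (λ-bound): 1
use order (left to right): c, d, n
typing: well-typed at ((P → (Q → R) → Q → R) → R) → R
across the five disciplines: ordered ✗ · linear ✗ · affine ✓ · relevant ✗ · unrestricted ✓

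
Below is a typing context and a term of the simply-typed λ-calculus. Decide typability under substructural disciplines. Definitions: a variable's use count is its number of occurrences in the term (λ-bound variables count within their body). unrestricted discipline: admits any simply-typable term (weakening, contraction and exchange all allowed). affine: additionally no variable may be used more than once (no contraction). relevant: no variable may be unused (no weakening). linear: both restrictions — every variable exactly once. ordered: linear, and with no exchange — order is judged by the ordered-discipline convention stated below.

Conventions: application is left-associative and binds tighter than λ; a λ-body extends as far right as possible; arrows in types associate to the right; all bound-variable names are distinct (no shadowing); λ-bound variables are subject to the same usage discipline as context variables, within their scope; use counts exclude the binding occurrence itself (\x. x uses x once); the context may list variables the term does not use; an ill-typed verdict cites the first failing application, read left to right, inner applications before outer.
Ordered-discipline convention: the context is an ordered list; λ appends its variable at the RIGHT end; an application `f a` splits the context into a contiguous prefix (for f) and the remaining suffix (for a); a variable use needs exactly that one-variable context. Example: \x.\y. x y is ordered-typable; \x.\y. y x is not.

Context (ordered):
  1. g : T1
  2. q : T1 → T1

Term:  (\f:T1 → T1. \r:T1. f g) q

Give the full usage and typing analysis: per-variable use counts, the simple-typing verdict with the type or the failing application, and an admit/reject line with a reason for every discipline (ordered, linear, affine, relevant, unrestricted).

variable uses: g: 1×; q: 1×; f (bound): 1×; r (bound): 0×
order of uses: f, g, q
typing: ✓ — T1 → T1
ordered ✗ (r left unused)
linear ✗ (r left unused)
affine ✓ (g, q, f, r: no repeats, contraction unneeded)
relevant ✗ (r left unused)
unrestricted ✓ (well-typed at T1 → T1; no restrictions here)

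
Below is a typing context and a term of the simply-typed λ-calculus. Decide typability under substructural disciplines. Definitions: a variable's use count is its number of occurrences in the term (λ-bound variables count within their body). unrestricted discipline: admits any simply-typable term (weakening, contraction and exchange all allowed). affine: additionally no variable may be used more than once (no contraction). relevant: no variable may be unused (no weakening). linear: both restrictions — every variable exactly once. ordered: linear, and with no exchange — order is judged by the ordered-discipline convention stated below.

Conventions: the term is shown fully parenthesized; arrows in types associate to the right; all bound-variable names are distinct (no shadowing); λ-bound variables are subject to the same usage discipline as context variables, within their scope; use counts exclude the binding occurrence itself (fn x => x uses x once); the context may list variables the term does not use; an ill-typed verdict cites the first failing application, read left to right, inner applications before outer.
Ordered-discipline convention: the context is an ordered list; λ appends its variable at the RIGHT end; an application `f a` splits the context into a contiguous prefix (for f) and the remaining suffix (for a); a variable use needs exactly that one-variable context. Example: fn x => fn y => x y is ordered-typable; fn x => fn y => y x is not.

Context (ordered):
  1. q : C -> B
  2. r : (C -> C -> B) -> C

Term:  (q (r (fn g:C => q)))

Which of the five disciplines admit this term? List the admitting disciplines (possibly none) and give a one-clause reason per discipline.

admitting disciplines: unrestricted
usage: q=2; r=1; g [bound]=0
order of uses: q, r, q
typing: well-typed at B
ordered: ✗, uses contraction: q ×2; needs weakening: g unused
linear: ✗, uses contraction: q ×2; needs weakening: g unused
affine: ✗, uses contraction: q ×2
relevant: ✗, needs weakening: g unused
unrestricted: ✓, typability at B is all that's needed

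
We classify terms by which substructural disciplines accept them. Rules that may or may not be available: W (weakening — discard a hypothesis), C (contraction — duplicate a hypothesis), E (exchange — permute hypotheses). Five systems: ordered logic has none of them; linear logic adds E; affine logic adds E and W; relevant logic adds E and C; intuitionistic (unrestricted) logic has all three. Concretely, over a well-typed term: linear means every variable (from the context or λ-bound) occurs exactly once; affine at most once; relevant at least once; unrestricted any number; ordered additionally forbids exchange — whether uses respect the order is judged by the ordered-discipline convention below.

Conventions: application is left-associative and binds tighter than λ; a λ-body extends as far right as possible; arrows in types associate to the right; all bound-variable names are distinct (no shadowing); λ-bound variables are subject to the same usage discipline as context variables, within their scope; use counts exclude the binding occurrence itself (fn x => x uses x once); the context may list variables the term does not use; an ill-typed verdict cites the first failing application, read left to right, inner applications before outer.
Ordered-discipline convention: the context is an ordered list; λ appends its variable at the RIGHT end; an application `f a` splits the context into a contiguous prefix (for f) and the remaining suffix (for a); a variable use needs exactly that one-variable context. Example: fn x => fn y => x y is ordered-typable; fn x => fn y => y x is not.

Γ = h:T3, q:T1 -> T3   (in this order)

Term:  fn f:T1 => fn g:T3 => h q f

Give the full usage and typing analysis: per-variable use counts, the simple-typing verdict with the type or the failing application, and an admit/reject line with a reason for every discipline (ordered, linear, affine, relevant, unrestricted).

usage: h=1; q=1; f [bound]=1; g [bound]=0
order of uses: h, q, f
typing: ill-typed: can't apply a value of type T3
ordered ✗ (the type mismatch rejects it)
linear ✗ (not simply typable)
affine ✗ (fails simple typing)
relevant ✗ (a type mismatch blocks all five)
unrestricted ✗ (the type mismatch rejects it)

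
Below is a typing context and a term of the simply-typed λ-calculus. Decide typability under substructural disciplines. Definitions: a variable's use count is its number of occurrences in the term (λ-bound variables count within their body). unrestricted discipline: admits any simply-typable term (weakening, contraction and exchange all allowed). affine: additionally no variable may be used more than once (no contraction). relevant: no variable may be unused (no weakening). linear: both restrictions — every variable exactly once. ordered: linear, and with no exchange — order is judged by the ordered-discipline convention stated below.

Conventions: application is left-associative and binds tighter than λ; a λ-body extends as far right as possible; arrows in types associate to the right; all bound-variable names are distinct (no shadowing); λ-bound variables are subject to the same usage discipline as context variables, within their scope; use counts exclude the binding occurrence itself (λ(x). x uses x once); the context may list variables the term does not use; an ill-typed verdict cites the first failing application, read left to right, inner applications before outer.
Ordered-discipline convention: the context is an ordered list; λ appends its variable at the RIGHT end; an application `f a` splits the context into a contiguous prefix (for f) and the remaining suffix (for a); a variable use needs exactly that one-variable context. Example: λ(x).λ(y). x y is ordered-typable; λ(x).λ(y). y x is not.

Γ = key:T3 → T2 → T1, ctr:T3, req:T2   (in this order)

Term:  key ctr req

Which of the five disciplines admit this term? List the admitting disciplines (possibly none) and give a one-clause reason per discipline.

admitted by: ordered, linear, affine, relevant, unrestricted
use counts: key ×1, ctr ×1, req ×1
left-to-right use order: key, ctr, req
typing: the term checks, with type T1
ordered ✓ (one use each (key, ctr, req); ordered split holds)
linear ✓ (exactly-once usage across key, ctr, req)
affine ✓ (none of key, ctr, req used more than once)
relevant ✓ (none of key, ctr, req goes unused)
unrestricted ✓ (type-checks (T1) and nothing is barred)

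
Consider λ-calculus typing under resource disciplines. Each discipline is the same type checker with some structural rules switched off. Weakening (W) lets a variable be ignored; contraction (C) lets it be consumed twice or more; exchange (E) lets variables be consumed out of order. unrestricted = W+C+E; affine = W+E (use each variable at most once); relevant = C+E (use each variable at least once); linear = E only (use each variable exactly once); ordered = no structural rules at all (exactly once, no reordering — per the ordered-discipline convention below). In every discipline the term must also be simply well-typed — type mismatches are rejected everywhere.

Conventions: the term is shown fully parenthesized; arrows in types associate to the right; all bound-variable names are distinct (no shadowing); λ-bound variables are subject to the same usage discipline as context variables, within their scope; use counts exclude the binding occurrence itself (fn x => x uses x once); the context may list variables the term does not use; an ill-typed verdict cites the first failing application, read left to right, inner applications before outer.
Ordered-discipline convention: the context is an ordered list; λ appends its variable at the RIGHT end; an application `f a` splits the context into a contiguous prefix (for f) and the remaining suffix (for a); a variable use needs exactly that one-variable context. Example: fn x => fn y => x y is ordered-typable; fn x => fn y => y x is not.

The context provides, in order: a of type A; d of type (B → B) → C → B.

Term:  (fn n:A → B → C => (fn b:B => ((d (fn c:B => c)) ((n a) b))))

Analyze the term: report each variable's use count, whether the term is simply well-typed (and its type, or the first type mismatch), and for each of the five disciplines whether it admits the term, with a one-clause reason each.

usage: a=1; d=1; n [bound]=1; b [bound]=1; c [bound]=1
left-to-right use order: d, c, n, a, b
typing: ✓ — (A → B → C) → B → B
ordered: ✗, no ordered split (uses run d, c, n, a, b)
linear: ✓, each of a, d, n, b, c used exactly once
affine: ✓, no duplicate uses among a, d, n, b, c
relevant: ✓, every one of a, d, n, b, c appears
unrestricted: ✓, simply typable at (A → B → C) → B → B; W, C, E all held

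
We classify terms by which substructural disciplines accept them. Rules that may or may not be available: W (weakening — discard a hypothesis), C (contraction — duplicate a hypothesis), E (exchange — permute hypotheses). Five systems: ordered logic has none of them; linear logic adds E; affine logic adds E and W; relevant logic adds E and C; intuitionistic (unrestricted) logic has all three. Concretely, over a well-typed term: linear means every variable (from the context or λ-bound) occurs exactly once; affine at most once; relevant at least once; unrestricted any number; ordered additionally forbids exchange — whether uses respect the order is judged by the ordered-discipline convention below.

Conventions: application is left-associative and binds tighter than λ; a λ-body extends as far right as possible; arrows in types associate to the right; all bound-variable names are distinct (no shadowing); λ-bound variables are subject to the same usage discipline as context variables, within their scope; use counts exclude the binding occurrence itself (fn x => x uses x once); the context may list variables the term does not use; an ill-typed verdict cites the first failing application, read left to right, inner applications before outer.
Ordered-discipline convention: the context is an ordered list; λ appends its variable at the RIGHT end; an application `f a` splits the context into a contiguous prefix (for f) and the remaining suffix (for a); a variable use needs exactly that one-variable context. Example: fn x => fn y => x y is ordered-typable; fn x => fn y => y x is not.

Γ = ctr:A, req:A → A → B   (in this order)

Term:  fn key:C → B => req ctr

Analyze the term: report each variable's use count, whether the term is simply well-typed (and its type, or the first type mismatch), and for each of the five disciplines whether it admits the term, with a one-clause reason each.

usage: ctr=1; req=1; key (bound)=0
use order (left to right): req, ctr
typing: the term checks, with type (C → B) → A → B
ordered: ✗ — key never used (weakening)
linear: ✗ — key never used (weakening)
affine: ✓ — no duplicate uses among ctr, req, key
relevant: ✗ — key never used (weakening)
unrestricted: ✓ — simply typable at (C → B) → A → B; W, C, E all held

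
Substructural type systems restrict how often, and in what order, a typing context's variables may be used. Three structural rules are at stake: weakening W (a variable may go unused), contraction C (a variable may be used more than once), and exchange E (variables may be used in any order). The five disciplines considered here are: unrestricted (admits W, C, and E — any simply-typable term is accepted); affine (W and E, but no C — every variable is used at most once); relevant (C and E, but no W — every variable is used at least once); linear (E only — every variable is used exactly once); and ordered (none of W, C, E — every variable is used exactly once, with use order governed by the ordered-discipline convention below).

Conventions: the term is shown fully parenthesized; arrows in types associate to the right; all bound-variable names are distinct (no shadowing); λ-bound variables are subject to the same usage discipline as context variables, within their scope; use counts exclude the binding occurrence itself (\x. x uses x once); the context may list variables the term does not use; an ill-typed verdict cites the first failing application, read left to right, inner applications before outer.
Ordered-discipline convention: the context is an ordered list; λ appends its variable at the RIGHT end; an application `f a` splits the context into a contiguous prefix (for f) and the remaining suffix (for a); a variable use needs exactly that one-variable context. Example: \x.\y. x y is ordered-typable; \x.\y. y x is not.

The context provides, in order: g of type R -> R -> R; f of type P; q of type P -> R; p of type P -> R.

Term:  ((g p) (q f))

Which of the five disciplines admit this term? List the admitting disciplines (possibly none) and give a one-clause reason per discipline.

admitted by: none
usage: g ×1, f ×1, q ×1, p ×1
use order (left to right): g, p, q, f
typing: ill-typed: argument of type P -> R where R is required
ordered: ✗, the type mismatch rejects it
linear: ✗, not simply typable
affine: ✗, fails simple typing
relevant: ✗, a type mismatch blocks all five
unrestricted: ✗, the type mismatch rejects it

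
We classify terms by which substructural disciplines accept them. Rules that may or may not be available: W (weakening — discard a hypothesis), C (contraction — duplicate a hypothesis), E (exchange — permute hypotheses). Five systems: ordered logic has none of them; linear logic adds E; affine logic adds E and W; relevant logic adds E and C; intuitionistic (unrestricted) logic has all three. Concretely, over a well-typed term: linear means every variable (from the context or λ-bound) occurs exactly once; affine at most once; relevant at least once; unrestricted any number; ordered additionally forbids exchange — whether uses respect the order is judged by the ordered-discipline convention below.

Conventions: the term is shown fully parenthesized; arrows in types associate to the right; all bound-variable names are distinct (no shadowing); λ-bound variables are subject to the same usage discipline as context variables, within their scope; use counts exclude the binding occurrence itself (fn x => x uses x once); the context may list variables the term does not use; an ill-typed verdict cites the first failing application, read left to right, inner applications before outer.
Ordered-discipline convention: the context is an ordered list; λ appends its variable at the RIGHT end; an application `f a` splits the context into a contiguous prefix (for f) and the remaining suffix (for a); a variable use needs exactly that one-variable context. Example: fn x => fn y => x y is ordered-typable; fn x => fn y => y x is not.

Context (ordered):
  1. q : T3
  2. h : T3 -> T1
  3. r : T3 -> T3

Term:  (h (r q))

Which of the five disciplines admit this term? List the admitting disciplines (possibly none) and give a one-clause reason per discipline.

admitting disciplines: linear, affine, relevant, unrestricted
usage: q: 1; h: 1; r: 1
use order (left to right): h, r, q
typing: well-typed at T1
ordered: ✗, needs exchange: uses follow h, r, q
linear: ✓, each of q, h, r used exactly once
affine: ✓, at most one use each (q, h, r)
relevant: ✓, none of q, h, r goes unused
unrestricted: ✓, typability at T1 is all that's needed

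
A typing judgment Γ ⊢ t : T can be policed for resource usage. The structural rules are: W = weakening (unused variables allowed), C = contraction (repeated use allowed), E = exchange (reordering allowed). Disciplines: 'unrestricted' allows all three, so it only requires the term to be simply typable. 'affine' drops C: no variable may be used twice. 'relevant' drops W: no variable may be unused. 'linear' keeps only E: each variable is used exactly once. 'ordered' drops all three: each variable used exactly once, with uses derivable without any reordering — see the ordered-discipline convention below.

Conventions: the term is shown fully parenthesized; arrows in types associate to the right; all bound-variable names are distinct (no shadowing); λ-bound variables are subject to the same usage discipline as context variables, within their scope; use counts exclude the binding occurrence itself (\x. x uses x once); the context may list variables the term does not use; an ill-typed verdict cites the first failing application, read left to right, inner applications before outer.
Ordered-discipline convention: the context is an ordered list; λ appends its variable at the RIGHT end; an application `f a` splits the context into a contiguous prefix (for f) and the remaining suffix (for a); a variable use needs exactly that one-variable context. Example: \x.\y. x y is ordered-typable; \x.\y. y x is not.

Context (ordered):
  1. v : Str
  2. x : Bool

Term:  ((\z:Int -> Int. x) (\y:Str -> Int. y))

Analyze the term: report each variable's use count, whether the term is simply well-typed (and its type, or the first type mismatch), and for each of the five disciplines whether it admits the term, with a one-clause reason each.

use counts: v=0, x=1, z (λ-bound)=0, y (λ-bound)=1
use order (left to right): x, y
typing: ill-typed: an application expects Int -> Int but receives (Str -> Int) -> Str -> Int
ordered: ✗ — a type mismatch blocks all five
linear: ✗ — the type mismatch rejects it
affine: ✗ — not simply typable
relevant: ✗ — fails simple typing
unrestricted: ✗ — a type mismatch blocks all five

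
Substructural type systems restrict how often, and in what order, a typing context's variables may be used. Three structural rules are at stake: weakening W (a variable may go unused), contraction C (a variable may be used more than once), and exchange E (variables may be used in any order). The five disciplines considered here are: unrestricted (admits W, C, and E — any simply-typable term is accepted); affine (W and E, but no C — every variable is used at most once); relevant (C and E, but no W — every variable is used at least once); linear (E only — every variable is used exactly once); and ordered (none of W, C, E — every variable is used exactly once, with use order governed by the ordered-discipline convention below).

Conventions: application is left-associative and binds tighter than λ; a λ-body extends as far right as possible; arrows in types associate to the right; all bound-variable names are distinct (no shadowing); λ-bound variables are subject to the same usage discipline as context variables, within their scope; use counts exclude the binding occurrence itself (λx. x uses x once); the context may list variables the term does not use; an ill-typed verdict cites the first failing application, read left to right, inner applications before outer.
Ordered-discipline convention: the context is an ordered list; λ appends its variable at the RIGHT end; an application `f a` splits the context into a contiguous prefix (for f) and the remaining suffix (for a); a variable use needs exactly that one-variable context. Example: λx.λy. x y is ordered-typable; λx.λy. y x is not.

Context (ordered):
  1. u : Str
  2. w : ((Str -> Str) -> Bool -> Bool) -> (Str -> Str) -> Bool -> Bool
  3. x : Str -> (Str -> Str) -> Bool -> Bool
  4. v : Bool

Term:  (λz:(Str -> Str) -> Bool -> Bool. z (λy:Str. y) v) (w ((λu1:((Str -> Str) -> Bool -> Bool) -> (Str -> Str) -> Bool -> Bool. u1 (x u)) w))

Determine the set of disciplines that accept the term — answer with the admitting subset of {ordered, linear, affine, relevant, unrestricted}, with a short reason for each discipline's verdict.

admitted by: relevant, unrestricted
variable uses: u: 1×; w: 2×; x: 1×; v: 1×; z [bound]: 1×; y [bound]: 1×; u1 [bound]: 1×
order of uses: z, y, v, w, u1, x, u, w
typing: the term checks, with type Bool
ordered ✗ (w ×2 used more than once (contraction))
linear ✗ (w ×2 used more than once (contraction))
affine ✗ (w ×2 used more than once (contraction))
relevant ✓ (every one of u, w, x, v, z, y, u1 appears)
unrestricted ✓ (type-checks (Bool) and nothing is barred)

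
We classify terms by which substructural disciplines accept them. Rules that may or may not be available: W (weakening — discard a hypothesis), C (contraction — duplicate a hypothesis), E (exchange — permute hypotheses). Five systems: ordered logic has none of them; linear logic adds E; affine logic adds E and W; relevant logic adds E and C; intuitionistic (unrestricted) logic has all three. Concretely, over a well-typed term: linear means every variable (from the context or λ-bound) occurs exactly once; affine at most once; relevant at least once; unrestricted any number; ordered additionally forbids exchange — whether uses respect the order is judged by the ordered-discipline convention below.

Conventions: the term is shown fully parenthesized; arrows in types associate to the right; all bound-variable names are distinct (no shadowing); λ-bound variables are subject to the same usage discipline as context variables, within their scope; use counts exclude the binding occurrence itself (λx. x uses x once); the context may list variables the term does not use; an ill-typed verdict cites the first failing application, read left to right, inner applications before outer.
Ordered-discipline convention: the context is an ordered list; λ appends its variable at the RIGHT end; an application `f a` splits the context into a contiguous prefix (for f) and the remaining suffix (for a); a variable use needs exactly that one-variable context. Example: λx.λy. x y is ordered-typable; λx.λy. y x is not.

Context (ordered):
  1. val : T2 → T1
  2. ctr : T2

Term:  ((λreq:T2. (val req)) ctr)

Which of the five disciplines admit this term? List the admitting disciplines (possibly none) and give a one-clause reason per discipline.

admitted in: ordered, linear, affine, relevant, unrestricted
use counts: val: 1×; ctr: 1×; req (λ-bound): 1×
order of uses: val, req, ctr
typing: ✓ — T1
ordered: ✓, val, ctr, req: once each, no exchange needed
linear: ✓, exactly-once usage across val, ctr, req
affine: ✓, at most one use each (val, ctr, req)
relevant: ✓, at least one use each (val, ctr, req)
unrestricted: ✓, simply typable at T1; W, C, E all held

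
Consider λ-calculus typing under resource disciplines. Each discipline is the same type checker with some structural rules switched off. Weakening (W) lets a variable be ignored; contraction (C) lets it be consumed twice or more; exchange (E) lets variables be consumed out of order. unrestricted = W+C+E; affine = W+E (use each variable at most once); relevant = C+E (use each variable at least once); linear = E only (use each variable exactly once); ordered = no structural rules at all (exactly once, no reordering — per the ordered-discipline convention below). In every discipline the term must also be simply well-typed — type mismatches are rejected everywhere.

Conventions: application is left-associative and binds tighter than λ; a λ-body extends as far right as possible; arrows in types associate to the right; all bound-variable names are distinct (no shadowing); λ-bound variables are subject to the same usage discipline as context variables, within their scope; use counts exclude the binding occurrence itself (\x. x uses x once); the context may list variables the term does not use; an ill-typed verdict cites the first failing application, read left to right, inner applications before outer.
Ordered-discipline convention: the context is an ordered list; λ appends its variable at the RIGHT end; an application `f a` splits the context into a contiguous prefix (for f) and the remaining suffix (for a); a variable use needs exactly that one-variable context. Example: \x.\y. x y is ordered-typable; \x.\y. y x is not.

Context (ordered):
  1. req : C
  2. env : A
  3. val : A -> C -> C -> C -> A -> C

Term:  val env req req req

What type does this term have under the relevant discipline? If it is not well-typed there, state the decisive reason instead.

term : A -> C
use counts: req: 3, env: 1, val: 1
uses in reading order: val, env, req, req, req
typing: well-typed — term : A -> C
all disciplines: ordered ✗, linear ✗, affine ✗, relevant ✓, unrestricted ✓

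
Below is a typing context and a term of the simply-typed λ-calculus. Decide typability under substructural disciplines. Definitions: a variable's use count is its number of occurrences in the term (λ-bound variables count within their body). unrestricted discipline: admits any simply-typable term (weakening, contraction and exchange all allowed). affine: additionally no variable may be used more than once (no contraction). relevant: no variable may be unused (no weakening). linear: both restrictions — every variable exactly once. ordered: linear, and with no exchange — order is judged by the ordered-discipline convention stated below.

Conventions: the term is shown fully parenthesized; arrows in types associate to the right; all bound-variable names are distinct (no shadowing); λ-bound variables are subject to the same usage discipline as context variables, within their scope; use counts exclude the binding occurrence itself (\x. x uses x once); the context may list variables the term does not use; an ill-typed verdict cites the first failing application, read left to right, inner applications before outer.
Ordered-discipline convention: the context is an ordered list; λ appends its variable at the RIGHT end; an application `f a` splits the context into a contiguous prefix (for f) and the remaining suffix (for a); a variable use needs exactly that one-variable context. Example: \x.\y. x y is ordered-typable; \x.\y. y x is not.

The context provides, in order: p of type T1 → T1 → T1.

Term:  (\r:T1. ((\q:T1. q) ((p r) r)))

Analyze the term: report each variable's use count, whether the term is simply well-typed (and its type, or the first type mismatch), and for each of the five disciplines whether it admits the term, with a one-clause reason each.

use counts: p: 1; r [bound]: 2; q [bound]: 1
left-to-right use order: q, p, r, r
typing: the term checks, with type T1 → T1
ordered: ✗ — repeated use of r ×2
linear: ✗ — repeated use of r ×2
affine: ✗ — repeated use of r ×2
relevant: ✓ — p, r, q: all used, weakening unneeded
unrestricted: ✓ — well-typed at T1 → T1; no restrictions here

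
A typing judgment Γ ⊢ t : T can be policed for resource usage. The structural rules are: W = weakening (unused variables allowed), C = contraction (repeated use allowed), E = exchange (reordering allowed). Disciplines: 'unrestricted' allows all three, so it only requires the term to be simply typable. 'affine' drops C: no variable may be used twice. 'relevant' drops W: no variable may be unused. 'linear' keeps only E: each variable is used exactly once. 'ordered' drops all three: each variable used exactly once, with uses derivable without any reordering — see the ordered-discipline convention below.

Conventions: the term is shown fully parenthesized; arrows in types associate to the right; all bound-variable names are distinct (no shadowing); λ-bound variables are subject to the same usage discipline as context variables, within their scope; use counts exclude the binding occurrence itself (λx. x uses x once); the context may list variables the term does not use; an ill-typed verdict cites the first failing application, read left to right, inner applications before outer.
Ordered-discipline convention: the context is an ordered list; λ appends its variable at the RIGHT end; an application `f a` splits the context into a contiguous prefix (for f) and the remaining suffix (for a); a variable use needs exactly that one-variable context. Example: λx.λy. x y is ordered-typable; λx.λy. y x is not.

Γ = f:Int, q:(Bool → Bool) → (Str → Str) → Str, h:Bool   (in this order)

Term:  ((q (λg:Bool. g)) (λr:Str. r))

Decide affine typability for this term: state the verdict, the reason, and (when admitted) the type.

yes — f, q, h, g, r: no repeats, contraction unneeded; term : Str
variable uses: f ×0, q ×1, h ×0, g (λ-bound) ×1, r (λ-bound) ×1
uses in reading order: q, g, r
typing: well-typed — term : Str
across the five disciplines: ordered ✗ | linear ✗ | affine ✓ | relevant ✗ | unrestricted ✓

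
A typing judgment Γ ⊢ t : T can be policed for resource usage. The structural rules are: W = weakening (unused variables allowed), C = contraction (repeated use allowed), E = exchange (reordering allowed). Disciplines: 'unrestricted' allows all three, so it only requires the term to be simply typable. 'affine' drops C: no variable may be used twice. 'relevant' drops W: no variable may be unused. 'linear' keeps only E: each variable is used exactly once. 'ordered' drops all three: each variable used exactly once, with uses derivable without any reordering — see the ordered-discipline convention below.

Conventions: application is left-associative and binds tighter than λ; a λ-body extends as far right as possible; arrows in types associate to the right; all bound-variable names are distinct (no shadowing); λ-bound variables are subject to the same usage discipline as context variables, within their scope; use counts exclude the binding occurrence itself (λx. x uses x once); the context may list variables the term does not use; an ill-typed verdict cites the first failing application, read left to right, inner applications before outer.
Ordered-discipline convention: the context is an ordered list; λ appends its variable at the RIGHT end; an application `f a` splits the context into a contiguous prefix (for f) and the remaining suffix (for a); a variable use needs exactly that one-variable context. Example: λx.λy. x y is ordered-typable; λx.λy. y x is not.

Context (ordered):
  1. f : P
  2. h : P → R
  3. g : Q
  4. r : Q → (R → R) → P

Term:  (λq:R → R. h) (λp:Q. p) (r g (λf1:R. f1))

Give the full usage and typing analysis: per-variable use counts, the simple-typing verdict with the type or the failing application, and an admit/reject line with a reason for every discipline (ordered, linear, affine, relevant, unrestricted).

counts: f: 0, h: 1, g: 1, r: 1, q (bound): 0, p (bound): 1, f1 (bound): 1
use order (left to right): h, p, r, g, f1
typing: ill-typed: argument of type Q → Q where R → R is required
ordered: ✗, a type mismatch blocks all five
linear: ✗, the type mismatch rejects it
affine: ✗, not simply typable
relevant: ✗, fails simple typing
unrestricted: ✗, a type mismatch blocks all five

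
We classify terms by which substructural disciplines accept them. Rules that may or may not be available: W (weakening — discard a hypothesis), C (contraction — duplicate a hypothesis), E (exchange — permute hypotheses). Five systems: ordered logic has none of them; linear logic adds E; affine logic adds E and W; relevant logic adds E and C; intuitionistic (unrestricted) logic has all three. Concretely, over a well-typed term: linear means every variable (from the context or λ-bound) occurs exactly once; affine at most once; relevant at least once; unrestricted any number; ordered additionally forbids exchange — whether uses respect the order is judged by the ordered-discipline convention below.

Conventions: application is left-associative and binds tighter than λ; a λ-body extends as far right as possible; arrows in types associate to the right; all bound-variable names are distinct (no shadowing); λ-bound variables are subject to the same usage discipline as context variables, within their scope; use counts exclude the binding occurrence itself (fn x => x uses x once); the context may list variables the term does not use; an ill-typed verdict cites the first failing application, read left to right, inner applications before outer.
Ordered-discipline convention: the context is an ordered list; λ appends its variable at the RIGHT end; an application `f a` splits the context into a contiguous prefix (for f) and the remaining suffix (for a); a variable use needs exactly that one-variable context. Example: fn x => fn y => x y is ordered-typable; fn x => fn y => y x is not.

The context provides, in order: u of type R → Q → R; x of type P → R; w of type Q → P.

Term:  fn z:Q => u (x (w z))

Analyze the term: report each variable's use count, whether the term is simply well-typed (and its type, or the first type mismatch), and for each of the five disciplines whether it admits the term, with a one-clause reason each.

usage: u: 1×; x: 1×; w: 1×; z (λ-bound): 1×
left-to-right use order: u, x, w, z
typing: the term checks, with type Q → Q → R
ordered ✓ (one use each (u, x, w, z); ordered split holds)
linear ✓ (single use per variable (u, x, w, z))
affine ✓ (no duplicate uses among u, x, w, z)
relevant ✓ (none of u, x, w, z goes unused)
unrestricted ✓ (simply typable at Q → Q → R; W, C, E all held)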